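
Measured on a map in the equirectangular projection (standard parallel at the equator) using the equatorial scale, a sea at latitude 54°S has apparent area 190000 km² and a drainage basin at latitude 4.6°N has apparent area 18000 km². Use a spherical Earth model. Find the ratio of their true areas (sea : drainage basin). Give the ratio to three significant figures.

Plate carrée has h = 1 and k = sec φ, giving areal scale sec φ; true area = (apparent area) · cos φ.
True area of sea: 190000 × cos(54°) = 190000 × 0.5878 = 111700 km².
True area of drainage basin: 18000 × cos(4.6°) = 18000 × 0.9968 = 17940 km².
Ratio = 111700 / 17940 ≈ 6.22.

6.22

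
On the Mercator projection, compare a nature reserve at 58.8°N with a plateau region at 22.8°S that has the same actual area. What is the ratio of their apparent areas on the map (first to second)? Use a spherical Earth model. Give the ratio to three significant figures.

3.17

Mercator areal scale is sec²φ.
At 58.8°: sec²(58.8°) = 1/0.5180² = 3.726.
At 22.8°: sec²(22.8°) = 1/0.9219² = 1.177.
Ratio = 3.726/1.177 = cos²(22.8°)/cos²(58.8°) ≈ 3.17.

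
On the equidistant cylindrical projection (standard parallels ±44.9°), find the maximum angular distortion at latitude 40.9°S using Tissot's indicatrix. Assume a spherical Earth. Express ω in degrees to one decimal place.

3.7°

The equidistant cylindrical projection with φ₀ = 44.9° has h = 1 (meridians true) and k = cos φ₀ / cos φ along parallels.
At 40.9°: h = 1.000, k = 0.9371; principal scales a = 1.000, b = 0.9371.
sin(ω/2) = (a − b)/(a + b) = 0.06286/1.937 = 0.03245, so ω = 2 arcsin(0.03245) ≈ 3.7°.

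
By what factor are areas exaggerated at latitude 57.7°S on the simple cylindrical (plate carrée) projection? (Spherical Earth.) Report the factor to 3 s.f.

Plate carrée maps x = Rλ, y = Rφ. The meridian scale is h = 1 and the parallel scale is k = 1/cos φ = sec φ.
Areal scale = h·k = 1 × sec φ; at 57.7°, h = 1.000, k = 1.871, so h·k = 1.871.

1.87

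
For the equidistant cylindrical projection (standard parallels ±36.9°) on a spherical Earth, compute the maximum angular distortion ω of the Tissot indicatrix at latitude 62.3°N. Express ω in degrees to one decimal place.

The equidistant cylindrical projection with φ₀ = 36.9° has h = 1 (meridians true) and k = cos φ₀ / cos φ along parallels.
At 62.3°: h = 1.000, k = 1.720; principal scales a = 1.720, b = 1.000.
sin(ω/2) = (a − b)/(a + b) = 0.7203/2.720 = 0.2648, so ω = 2 arcsin(0.2648) ≈ 30.7°.

30.7°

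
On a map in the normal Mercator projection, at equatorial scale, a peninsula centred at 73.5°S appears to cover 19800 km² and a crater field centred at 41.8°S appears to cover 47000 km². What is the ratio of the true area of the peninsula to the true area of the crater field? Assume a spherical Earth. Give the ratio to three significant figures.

Since Mercator area scale is 1/cos²φ, the true area equals the apparent area multiplied by cos²φ.
True area of peninsula: 19800 × cos²(73.5°) = 19800 × 0.08066 = 1597 km².
True area of crater field: 47000 × cos²(41.8°) = 47000 × 0.5557 = 26120 km².
Ratio = 1597 / 26120 ≈ 0.0611.

0.0611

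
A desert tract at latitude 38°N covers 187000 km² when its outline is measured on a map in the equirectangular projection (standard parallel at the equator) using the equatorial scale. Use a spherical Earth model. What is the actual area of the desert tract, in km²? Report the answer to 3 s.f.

Plate carrée maps x = Rλ, y = Rφ. The meridian scale is h = 1 and the parallel scale is k = 1/cos φ = sec φ.
Areal scale = h·k = 1 × sec φ; at 38°, h = 1.000, k = 1.269, so h·k = 1.269.
True area = apparent / (areal scale) = 187000 / 1.269 ≈ 147000 km².

147000 km²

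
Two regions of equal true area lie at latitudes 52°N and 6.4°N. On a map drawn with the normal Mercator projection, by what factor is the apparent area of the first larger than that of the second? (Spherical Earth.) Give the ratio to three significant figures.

Mercator areal scale is sec²φ.
At 52°: sec²(52°) = 1/0.6157² = 2.638.
At 6.4°: sec²(6.4°) = 1/0.9938² = 1.013.
Ratio = 2.638/1.013 = cos²(6.4°)/cos²(52°) ≈ 2.61.

2.61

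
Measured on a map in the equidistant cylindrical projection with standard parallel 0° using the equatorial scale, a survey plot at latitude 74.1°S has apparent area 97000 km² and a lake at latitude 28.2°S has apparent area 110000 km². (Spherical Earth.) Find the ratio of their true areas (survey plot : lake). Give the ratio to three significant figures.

0.274

Plate carrée has h = 1 and k = sec φ, giving areal scale sec φ; true area = (apparent area) · cos φ.
True area of survey plot: 97000 × cos(74.1°) = 97000 × 0.2740 = 26570 km².
True area of lake: 110000 × cos(28.2°) = 110000 × 0.8813 = 96940 km².
Ratio = 26570 / 96940 ≈ 0.274.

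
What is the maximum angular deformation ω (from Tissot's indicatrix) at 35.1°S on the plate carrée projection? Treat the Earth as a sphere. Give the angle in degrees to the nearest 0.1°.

Plate carrée maps x = Rλ, y = Rφ. The meridian scale is h = 1 and the parallel scale is k = 1/cos φ = sec φ.
At 35.1°: h = 1.000, k = 1.222; principal scales a = 1.222, b = 1.000.
sin(ω/2) = (a − b)/(a + b) = 0.2223/2.222 = 0.1000, so ω = 2 arcsin(0.1000) ≈ 11.5°.

11.5°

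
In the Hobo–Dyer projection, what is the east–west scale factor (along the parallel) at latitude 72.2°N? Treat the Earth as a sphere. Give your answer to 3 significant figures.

2.60

The Hobo–Dyer projection is cylindrical equal-area with φ₀ = 37.5°. For cylindrical equal-area with standard parallel φ₀, h = cos φ / cos φ₀ and k = cos φ₀ / cos φ, so h·k = 1.
k = cos 37.5° / cos 72.2° = 0.7934/0.3057 = 2.595.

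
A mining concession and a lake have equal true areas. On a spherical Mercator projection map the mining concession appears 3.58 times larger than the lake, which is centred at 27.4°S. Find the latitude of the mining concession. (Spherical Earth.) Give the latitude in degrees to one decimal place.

62.0°

For equal true areas on Mercator, apparent areas scale as sec²φ, so the ratio is cos²φ₂ / cos²φ₁.
cos²φ₂ / cos²φ₁ = 3.58  ⇒  cos φ₁ = cos 27.4° / √3.58 = 0.8878/1.892 = 0.4692.
φ₁ = arccos(0.4692) ≈ 62.0°.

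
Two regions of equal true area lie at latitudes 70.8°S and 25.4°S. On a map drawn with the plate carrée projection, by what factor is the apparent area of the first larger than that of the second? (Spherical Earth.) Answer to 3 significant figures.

In the plate carrée (x = Rλ, y = Rφ), meridians are true-scale (h = 1) and parallels are stretched by k = sec φ.
Areal scale at 70.8°: h·k = 1.000 × 3.041 = 3.041.
Areal scale at 25.4°: h·k = 1.000 × 1.107 = 1.107.
Ratio = 3.041/1.107 ≈ 2.75.

2.75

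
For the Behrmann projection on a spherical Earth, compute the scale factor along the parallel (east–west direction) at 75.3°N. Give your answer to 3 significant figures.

3.41

The Behrmann projection is cylindrical equal-area with φ₀ = 30°. Cylindrical equal-area (φ₀ = 30°): h = cos φ / cos 30° along meridians, k = cos 30° / cos φ along parallels; h·k = 1.
k = cos 30° / cos 75.3° = 0.8660/0.2538 = 3.413.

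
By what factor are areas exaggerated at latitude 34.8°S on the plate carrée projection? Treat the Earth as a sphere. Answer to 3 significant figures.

For the equirectangular projection with φ₀ = 0 (plate carrée), h = 1 along meridians and k = sec φ along parallels.
Areal scale = h·k = 1 × sec φ; at 34.8°, h = 1.000, k = 1.218, so h·k = 1.218.

1.22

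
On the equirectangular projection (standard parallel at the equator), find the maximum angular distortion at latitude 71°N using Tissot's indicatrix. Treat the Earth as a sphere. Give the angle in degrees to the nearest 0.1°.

61.2°

In the plate carrée (x = Rλ, y = Rφ), meridians are true-scale (h = 1) and parallels are stretched by k = sec φ.
At 71°: h = 1.000, k = 3.072; principal scales a = 3.072, b = 1.000.
sin(ω/2) = (a − b)/(a + b) = 2.072/4.072 = 0.5088, so ω = 2 arcsin(0.5088) ≈ 61.2°.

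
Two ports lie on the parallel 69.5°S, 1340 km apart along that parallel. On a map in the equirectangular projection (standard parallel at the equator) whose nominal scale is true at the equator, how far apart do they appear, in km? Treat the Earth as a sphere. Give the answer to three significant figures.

Plate carrée maps x = Rλ, y = Rφ. The meridian scale is h = 1 and the parallel scale is k = 1/cos φ = sec φ.
Along the parallel, k = sec 69.5° = 1/0.3502 = 2.855.
Map distance = 1340 × 2.855 ≈ 3830 km.

3830 km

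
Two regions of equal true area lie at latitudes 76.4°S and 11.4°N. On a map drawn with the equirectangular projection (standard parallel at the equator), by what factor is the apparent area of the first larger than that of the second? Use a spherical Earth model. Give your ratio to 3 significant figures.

4.17

In the plate carrée (x = Rλ, y = Rφ), meridians are true-scale (h = 1) and parallels are stretched by k = sec φ.
Areal scale at 76.4°: h·k = 1.000 × 4.253 = 4.253.
Areal scale at 11.4°: h·k = 1.000 × 1.020 = 1.020.
Ratio = 4.253/1.020 ≈ 4.17.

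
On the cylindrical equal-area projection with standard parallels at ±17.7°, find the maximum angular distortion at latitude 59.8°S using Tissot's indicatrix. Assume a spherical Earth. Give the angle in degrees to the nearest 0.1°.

68.7°

Cylindrical equal-area (φ₀ = 17.7°): h = cos φ / cos 17.7° along meridians, k = cos 17.7° / cos φ along parallels; h·k = 1.
At 59.8°: h = 0.5280, k = 1.894; principal scales a = 1.894, b = 0.5280.
sin(ω/2) = (a − b)/(a + b) = 1.366/2.422 = 0.5640, so ω = 2 arcsin(0.5640) ≈ 68.7°.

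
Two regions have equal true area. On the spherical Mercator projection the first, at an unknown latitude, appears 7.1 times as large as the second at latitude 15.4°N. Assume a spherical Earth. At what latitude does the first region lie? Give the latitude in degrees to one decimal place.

68.8°

For equal true areas on Mercator, apparent areas scale as sec²φ, so the ratio is cos²φ₂ / cos²φ₁.
cos²φ₂ / cos²φ₁ = 7.1  ⇒  cos φ₁ = cos 15.4° / √7.1 = 0.9641/2.665 = 0.3618.
φ₁ = arccos(0.3618) ≈ 68.8°.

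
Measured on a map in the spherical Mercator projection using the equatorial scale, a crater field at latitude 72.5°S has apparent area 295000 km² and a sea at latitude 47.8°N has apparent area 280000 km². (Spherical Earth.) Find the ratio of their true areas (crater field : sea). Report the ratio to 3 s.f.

0.211

Since Mercator area scale is 1/cos²φ, the true area equals the apparent area multiplied by cos²φ.
True area of crater field: 295000 × cos²(72.5°) = 295000 × 0.09042 = 26680 km².
True area of sea: 280000 × cos²(47.8°) = 280000 × 0.4512 = 126300 km².
Ratio = 26680 / 126300 ≈ 0.211.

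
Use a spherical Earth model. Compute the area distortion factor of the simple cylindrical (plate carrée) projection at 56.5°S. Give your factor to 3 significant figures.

1.81

In the plate carrée (x = Rλ, y = Rφ), meridians are true-scale (h = 1) and parallels are stretched by k = sec φ.
Areal scale = h·k = 1 × sec φ; at 56.5°, h = 1.000, k = 1.812, so h·k = 1.812.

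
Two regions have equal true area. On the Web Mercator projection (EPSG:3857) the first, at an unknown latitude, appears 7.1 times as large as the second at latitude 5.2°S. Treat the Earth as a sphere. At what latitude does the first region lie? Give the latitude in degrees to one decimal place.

Mercator areal scale is sec²φ, so apparent-area ratio = sec²φ₁ / sec²φ₂ = cos²φ₂ / cos²φ₁.
cos²φ₂ / cos²φ₁ = 7.1  ⇒  cos φ₁ = cos 5.2° / √7.1 = 0.9959/2.665 = 0.3737.
φ₁ = arccos(0.3737) ≈ 68.1°.

68.1°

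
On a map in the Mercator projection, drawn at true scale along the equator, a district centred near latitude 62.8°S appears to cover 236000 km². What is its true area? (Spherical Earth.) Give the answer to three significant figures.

49300 km²

Mercator is conformal, so the point scale is isotropic: h = k = sec φ = 1/cos φ.
Areal scale = k² = sec²φ = 1/cos²(62.8°) = 1/0.4571² = 4.786.
True area = apparent / (areal scale) = 236000 / 4.786 ≈ 49300 km².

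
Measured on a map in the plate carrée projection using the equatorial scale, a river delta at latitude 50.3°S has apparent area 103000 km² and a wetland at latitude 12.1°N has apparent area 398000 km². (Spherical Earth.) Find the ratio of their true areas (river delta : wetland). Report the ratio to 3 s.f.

0.169

On the plate carrée, areal scale = h·k = 1 × sec φ, so true area = apparent × cos φ.
True area of river delta: 103000 × cos(50.3°) = 103000 × 0.6388 = 65790 km².
True area of wetland: 398000 × cos(12.1°) = 398000 × 0.9778 = 389200 km².
Ratio = 65790 / 389200 ≈ 0.169.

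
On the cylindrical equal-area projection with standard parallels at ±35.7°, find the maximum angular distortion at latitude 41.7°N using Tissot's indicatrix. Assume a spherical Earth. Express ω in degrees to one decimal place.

Cylindrical equal-area (φ₀ = 35.7°): h = cos φ / cos 35.7° along meridians, k = cos 35.7° / cos φ along parallels; h·k = 1.
At 41.7°: h = 0.9194, k = 1.088; principal scales a = 1.088, b = 0.9194.
sin(ω/2) = (a − b)/(a + b) = 0.1682/2.007 = 0.08383, so ω = 2 arcsin(0.08383) ≈ 9.6°.

9.6°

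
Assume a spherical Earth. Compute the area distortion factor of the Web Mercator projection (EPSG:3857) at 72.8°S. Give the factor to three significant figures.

11.4

Mercator is conformal, so the point scale is isotropic: h = k = sec φ = 1/cos φ.
Areal scale = k² = sec²φ = 1/cos²(72.8°) = 1/0.2957² = 11.44.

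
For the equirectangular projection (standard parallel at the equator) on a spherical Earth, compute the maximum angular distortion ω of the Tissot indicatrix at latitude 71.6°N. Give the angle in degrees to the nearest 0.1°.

62.7°

In the plate carrée (x = Rλ, y = Rφ), meridians are true-scale (h = 1) and parallels are stretched by k = sec φ.
At 71.6°: h = 1.000, k = 3.168; principal scales a = 3.168, b = 1.000.
sin(ω/2) = (a − b)/(a + b) = 2.168/4.168 = 0.5202, so ω = 2 arcsin(0.5202) ≈ 62.7°.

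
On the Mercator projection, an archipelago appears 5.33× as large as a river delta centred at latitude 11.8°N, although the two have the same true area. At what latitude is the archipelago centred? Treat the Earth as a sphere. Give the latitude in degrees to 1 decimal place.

64.9°

Mercator areal scale is sec²φ, so apparent-area ratio = sec²φ₁ / sec²φ₂ = cos²φ₂ / cos²φ₁.
cos²φ₂ / cos²φ₁ = 5.33  ⇒  cos φ₁ = cos 11.8° / √5.33 = 0.9789/2.309 = 0.4240.
φ₁ = arccos(0.4240) ≈ 64.9°.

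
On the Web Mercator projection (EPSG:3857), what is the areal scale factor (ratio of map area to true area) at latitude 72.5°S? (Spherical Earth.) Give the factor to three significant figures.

The Mercator projection is conformal; its linear scale factor is the same in every direction and equals sec φ = 1/cos φ.
Areal scale = k² = sec²φ = 1/cos²(72.5°) = 1/0.3007² = 11.06.

11.1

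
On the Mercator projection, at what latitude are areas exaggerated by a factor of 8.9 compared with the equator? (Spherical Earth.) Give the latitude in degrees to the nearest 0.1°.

Mercator areal scale is sec²φ.
sec²φ = 8.9  ⇒  cos²φ = 0.1124  ⇒  cos φ = 0.3352.
φ = arccos(0.3352) ≈ 70.4°.

70.4°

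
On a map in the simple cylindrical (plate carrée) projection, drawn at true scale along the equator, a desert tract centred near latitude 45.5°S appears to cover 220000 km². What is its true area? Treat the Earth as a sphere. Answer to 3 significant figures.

In the plate carrée (x = Rλ, y = Rφ), meridians are true-scale (h = 1) and parallels are stretched by k = sec φ.
Areal scale = h·k = 1 × sec φ; at 45.5°, h = 1.000, k = 1.427, so h·k = 1.427.
True area = apparent / (areal scale) = 220000 / 1.427 ≈ 154000 km².

154000 km²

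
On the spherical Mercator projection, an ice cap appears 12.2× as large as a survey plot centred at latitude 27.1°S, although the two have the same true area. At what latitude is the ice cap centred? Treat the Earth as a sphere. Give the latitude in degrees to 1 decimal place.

Mercator areal scale is sec²φ, so apparent-area ratio = sec²φ₁ / sec²φ₂ = cos²φ₂ / cos²φ₁.
cos²φ₂ / cos²φ₁ = 12.2  ⇒  cos φ₁ = cos 27.1° / √12.2 = 0.8902/3.493 = 0.2549.
φ₁ = arccos(0.2549) ≈ 75.2°.

75.2°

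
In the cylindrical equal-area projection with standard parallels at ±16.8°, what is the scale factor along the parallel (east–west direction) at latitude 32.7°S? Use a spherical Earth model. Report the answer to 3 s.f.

1.14

A cylindrical equal-area projection with standard parallel φ₀ has meridian scale h = cos φ / cos φ₀ and parallel scale k = cos φ₀ / cos φ (so areas are preserved, h·k = 1).
k = cos 16.8° / cos 32.7° = 0.9573/0.8415 = 1.138.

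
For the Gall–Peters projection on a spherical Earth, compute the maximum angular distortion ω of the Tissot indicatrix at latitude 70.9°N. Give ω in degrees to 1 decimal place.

80.7°

The Gall–Peters projection is cylindrical equal-area with φ₀ = 45°. Cylindrical equal-area (φ₀ = 45°): h = cos φ / cos 45° along meridians, k = cos 45° / cos φ along parallels; h·k = 1.
At 70.9°: h = 0.4628, k = 2.161; principal scales a = 2.161, b = 0.4628.
sin(ω/2) = (a − b)/(a + b) = 1.698/2.624 = 0.6473, so ω = 2 arcsin(0.6473) ≈ 80.7°.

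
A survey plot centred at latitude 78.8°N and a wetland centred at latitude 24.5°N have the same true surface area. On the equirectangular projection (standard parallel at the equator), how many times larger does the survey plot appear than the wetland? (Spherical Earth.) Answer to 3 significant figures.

4.68

For the equirectangular projection with φ₀ = 0 (plate carrée), h = 1 along meridians and k = sec φ along parallels.
Areal scale at 78.8°: h·k = 1.000 × 5.148 = 5.148.
Areal scale at 24.5°: h·k = 1.000 × 1.099 = 1.099.
Ratio = 5.148/1.099 ≈ 4.68.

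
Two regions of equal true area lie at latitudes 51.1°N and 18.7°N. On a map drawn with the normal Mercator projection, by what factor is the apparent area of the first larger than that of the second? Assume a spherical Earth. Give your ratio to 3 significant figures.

2.28

On Mercator, area is exaggerated by sec²φ = 1/cos²φ.
At 51.1°: sec²(51.1°) = 1/0.6280² = 2.536.
At 18.7°: sec²(18.7°) = 1/0.9472² = 1.115.
Ratio = 2.536/1.115 = cos²(18.7°)/cos²(51.1°) ≈ 2.28.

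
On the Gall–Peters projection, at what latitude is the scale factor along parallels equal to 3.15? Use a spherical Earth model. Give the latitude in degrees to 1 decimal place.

The Gall–Peters projection is cylindrical equal-area with φ₀ = 45°. For cylindrical equal-area with standard parallel φ₀, h = cos φ / cos φ₀ and k = cos φ₀ / cos φ, so h·k = 1.
k = cos φ₀ / cos φ = 3.15  ⇒  cos φ = cos 45° / 3.15 = 0.2245.
φ = arccos(0.2245) ≈ 77.0°.

77.0°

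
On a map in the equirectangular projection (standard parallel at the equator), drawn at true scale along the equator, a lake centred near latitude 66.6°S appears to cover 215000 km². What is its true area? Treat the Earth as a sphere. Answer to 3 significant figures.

85400 km²

For the equirectangular projection with φ₀ = 0 (plate carrée), h = 1 along meridians and k = sec φ along parallels.
Areal scale = h·k = 1 × sec φ; at 66.6°, h = 1.000, k = 2.518, so h·k = 2.518.
True area = apparent / (areal scale) = 215000 / 2.518 ≈ 85400 km².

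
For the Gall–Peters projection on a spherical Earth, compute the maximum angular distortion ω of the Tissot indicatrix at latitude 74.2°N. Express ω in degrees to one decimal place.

95.8°

Gall–Peters is a cylindrical equal-area projection with standard parallels at ±45°. For cylindrical equal-area with standard parallel φ₀, h = cos φ / cos φ₀ and k = cos φ₀ / cos φ, so h·k = 1.
At 74.2°: h = 0.3851, k = 2.597; principal scales a = 2.597, b = 0.3851.
sin(ω/2) = (a − b)/(a + b) = 2.212/2.982 = 0.7417, so ω = 2 arcsin(0.7417) ≈ 95.8°.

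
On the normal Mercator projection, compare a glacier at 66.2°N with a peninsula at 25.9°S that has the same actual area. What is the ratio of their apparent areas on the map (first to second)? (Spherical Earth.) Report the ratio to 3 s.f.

4.97

On Mercator, area is exaggerated by sec²φ = 1/cos²φ.
At 66.2°: sec²(66.2°) = 1/0.4035² = 6.141.
At 25.9°: sec²(25.9°) = 1/0.8996² = 1.236.
Ratio = 6.141/1.236 = cos²(25.9°)/cos²(66.2°) ≈ 4.97.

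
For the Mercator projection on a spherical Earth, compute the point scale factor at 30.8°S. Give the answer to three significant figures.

The Mercator projection is conformal; its linear scale factor is the same in every direction and equals sec φ = 1/cos φ.
k = 1/cos 30.8° = 1/0.8590 = 1.164.

1.16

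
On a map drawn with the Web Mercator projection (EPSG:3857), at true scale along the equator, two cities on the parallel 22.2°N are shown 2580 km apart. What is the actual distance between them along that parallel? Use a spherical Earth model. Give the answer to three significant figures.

The Mercator projection is conformal; its linear scale factor is the same in every direction and equals sec φ = 1/cos φ.
Along the parallel at 22.2°, map distances are exaggerated by k = sec 22.2° = 1.080.
True distance = 2580 / 1.080 = 2580 × cos 22.2° ≈ 2390 km.

2390 km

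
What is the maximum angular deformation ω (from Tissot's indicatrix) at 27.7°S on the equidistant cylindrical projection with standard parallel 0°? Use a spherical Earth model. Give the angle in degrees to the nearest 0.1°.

7.0°

For the equirectangular projection with φ₀ = 0 (plate carrée), h = 1 along meridians and k = sec φ along parallels.
At 27.7°: h = 1.000, k = 1.129; principal scales a = 1.129, b = 1.000.
sin(ω/2) = (a − b)/(a + b) = 0.1294/2.129 = 0.06079, so ω = 2 arcsin(0.06079) ≈ 7.0°.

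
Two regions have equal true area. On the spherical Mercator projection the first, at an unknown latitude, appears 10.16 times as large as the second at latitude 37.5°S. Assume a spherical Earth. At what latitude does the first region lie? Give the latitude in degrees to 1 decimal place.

On Mercator, (apparent₁)/(apparent₂) = sec²φ₁ / sec²φ₂ when true areas are equal.
cos²φ₂ / cos²φ₁ = 10.16  ⇒  cos φ₁ = cos 37.5° / √10.16 = 0.7934/3.187 = 0.2489.
φ₁ = arccos(0.2489) ≈ 75.6°.

75.6°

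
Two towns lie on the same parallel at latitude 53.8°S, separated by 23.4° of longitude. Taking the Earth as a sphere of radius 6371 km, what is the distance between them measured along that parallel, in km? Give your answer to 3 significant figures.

Arc length along a parallel = R cos φ · Δλ (with Δλ in radians).
= 6371 × cos 53.8° × (23.4° × π/180) = 6371 × 0.5906 × 0.4084 ≈ 1540 km.

1540 km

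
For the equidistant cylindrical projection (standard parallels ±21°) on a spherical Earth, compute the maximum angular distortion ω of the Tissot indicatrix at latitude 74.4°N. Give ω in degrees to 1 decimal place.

67.1°

With standard parallel φ₀ = 21°, the equirectangular projection gives x = Rλ cos φ₀, y = Rφ, so h = 1 and k = cos 21° / cos φ.
At 74.4°: h = 1.000, k = 3.472; principal scales a = 3.472, b = 1.000.
sin(ω/2) = (a − b)/(a + b) = 2.472/4.472 = 0.5527, so ω = 2 arcsin(0.5527) ≈ 67.1°.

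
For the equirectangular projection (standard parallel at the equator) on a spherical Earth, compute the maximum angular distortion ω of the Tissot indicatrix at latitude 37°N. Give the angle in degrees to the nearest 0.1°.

In the plate carrée (x = Rλ, y = Rφ), meridians are true-scale (h = 1) and parallels are stretched by k = sec φ.
At 37°: h = 1.000, k = 1.252; principal scales a = 1.252, b = 1.000.
sin(ω/2) = (a − b)/(a + b) = 0.2521/2.252 = 0.1120, so ω = 2 arcsin(0.1120) ≈ 12.9°.

12.9°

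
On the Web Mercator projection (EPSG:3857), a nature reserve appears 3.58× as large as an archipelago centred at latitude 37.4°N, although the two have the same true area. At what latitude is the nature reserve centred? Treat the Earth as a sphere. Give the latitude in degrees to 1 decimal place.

Mercator areal scale is sec²φ, so apparent-area ratio = sec²φ₁ / sec²φ₂ = cos²φ₂ / cos²φ₁.
cos²φ₂ / cos²φ₁ = 3.58  ⇒  cos φ₁ = cos 37.4° / √3.58 = 0.7944/1.892 = 0.4199.
φ₁ = arccos(0.4199) ≈ 65.2°.

65.2°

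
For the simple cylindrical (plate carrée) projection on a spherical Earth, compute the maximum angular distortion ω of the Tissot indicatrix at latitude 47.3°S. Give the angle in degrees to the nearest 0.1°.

In the plate carrée (x = Rλ, y = Rφ), meridians are true-scale (h = 1) and parallels are stretched by k = sec φ.
At 47.3°: h = 1.000, k = 1.475; principal scales a = 1.475, b = 1.000.
sin(ω/2) = (a − b)/(a + b) = 0.4746/2.475 = 0.1918, so ω = 2 arcsin(0.1918) ≈ 22.1°.

22.1°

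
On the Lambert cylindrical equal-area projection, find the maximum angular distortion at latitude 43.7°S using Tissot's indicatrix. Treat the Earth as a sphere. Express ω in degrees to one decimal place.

The Lambert cylindrical equal-area projection is the cylindrical equal-area projection with its standard parallel at the equator (φ₀ = 0). Cylindrical equal-area (φ₀ = 0°): h = cos φ / cos 0° along meridians, k = cos 0° / cos φ along parallels; h·k = 1.
At 43.7°: h = 0.7230, k = 1.383; principal scales a = 1.383, b = 0.7230.
sin(ω/2) = (a − b)/(a + b) = 0.6602/2.106 = 0.3135, so ω = 2 arcsin(0.3135) ≈ 36.5°.

36.5°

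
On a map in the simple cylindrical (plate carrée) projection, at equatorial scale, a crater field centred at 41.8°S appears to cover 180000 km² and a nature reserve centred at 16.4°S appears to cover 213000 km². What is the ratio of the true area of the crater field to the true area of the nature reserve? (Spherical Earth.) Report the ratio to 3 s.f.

0.657

Plate carrée has h = 1 and k = sec φ, giving areal scale sec φ; true area = (apparent area) · cos φ.
True area of crater field: 180000 × cos(41.8°) = 180000 × 0.7455 = 134200 km².
True area of nature reserve: 213000 × cos(16.4°) = 213000 × 0.9593 = 204300 km².
Ratio = 134200 / 204300 ≈ 0.657.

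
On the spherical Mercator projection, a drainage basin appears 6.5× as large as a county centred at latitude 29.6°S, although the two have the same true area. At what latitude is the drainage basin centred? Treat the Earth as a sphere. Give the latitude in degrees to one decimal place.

70.1°

For equal true areas on Mercator, apparent areas scale as sec²φ, so the ratio is cos²φ₂ / cos²φ₁.
cos²φ₂ / cos²φ₁ = 6.5  ⇒  cos φ₁ = cos 29.6° / √6.5 = 0.8695/2.550 = 0.3410.
φ₁ = arccos(0.3410) ≈ 70.1°.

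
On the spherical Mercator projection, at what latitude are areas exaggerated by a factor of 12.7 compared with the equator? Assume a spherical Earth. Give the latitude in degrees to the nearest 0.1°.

Mercator areal scale is sec²φ.
sec²φ = 12.7  ⇒  cos²φ = 0.07874  ⇒  cos φ = 0.2806.
φ = arccos(0.2806) ≈ 73.7°.

73.7°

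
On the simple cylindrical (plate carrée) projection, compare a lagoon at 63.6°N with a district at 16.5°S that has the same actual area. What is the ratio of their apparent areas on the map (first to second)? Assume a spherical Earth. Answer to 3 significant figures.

In the plate carrée (x = Rλ, y = Rφ), meridians are true-scale (h = 1) and parallels are stretched by k = sec φ.
Areal scale at 63.6°: h·k = 1.000 × 2.249 = 2.249.
Areal scale at 16.5°: h·k = 1.000 × 1.043 = 1.043.
Ratio = 2.249/1.043 ≈ 2.16.

2.16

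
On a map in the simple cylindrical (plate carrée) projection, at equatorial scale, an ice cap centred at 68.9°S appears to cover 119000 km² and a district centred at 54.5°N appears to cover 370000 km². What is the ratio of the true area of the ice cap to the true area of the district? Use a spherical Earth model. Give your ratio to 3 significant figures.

0.199

Plate carrée has h = 1 and k = sec φ, giving areal scale sec φ; true area = (apparent area) · cos φ.
True area of ice cap: 119000 × cos(68.9°) = 119000 × 0.3600 = 42840 km².
True area of district: 370000 × cos(54.5°) = 370000 × 0.5807 = 214900 km².
Ratio = 42840 / 214900 ≈ 0.199.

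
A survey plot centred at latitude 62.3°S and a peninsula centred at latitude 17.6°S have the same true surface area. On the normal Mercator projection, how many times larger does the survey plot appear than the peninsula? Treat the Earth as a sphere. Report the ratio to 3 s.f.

4.20

Mercator is conformal with k = sec φ, so areal scale = k² = sec²φ.
At 62.3°: sec²(62.3°) = 1/0.4648² = 4.628.
At 17.6°: sec²(17.6°) = 1/0.9532² = 1.101.
Ratio = 4.628/1.101 = cos²(17.6°)/cos²(62.3°) ≈ 4.20.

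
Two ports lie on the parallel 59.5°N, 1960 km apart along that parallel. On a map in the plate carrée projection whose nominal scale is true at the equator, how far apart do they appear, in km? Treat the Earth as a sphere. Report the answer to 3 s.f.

3860 km

In the plate carrée (x = Rλ, y = Rφ), meridians are true-scale (h = 1) and parallels are stretched by k = sec φ.
Along the parallel, k = sec 59.5° = 1/0.5075 = 1.970.
Map distance = 1960 × 1.970 ≈ 3860 km.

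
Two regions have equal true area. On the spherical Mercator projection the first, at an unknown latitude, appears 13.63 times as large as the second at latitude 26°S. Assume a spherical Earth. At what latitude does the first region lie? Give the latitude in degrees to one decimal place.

For equal true areas on Mercator, apparent areas scale as sec²φ, so the ratio is cos²φ₂ / cos²φ₁.
cos²φ₂ / cos²φ₁ = 13.63  ⇒  cos φ₁ = cos 26° / √13.63 = 0.8988/3.692 = 0.2435.
φ₁ = arccos(0.2435) ≈ 75.9°.

75.9°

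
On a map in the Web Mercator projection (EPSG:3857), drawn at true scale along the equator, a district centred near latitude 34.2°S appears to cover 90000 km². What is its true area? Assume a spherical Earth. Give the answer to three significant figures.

61600 km²

For Mercator, h = k = sec φ (a conformal cylindrical projection has a single point scale, 1/cos φ).
Areal scale = k² = sec²φ = 1/cos²(34.2°) = 1/0.8271² = 1.462.
True area = apparent / (areal scale) = 90000 / 1.462 ≈ 61600 km².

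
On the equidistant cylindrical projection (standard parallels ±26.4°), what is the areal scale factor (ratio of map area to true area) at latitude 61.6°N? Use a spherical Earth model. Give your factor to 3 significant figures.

The equidistant cylindrical projection with φ₀ = 26.4° has h = 1 (meridians true) and k = cos φ₀ / cos φ along parallels.
Areal scale = h·k = 1 × cos φ₀ / cos φ; at 61.6°, h = 1.000, k = 1.883, so h·k = 1.883.

1.88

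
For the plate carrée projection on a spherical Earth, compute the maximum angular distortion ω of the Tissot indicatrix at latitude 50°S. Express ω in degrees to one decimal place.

In the plate carrée (x = Rλ, y = Rφ), meridians are true-scale (h = 1) and parallels are stretched by k = sec φ.
At 50°: h = 1.000, k = 1.556; principal scales a = 1.556, b = 1.000.
sin(ω/2) = (a − b)/(a + b) = 0.5557/2.556 = 0.2174, so ω = 2 arcsin(0.2174) ≈ 25.1°.

25.1°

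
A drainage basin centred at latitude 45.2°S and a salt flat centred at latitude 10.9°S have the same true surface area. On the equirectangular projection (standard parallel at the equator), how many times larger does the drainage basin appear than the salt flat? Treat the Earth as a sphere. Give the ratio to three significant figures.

1.39

Plate carrée maps x = Rλ, y = Rφ. The meridian scale is h = 1 and the parallel scale is k = 1/cos φ = sec φ.
Areal scale at 45.2°: h·k = 1.000 × 1.419 = 1.419.
Areal scale at 10.9°: h·k = 1.000 × 1.018 = 1.018.
Ratio = 1.419/1.018 ≈ 1.39.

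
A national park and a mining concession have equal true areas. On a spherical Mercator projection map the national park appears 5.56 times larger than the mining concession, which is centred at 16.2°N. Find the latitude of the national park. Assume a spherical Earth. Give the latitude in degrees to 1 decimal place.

66.0°

Mercator areal scale is sec²φ, so apparent-area ratio = sec²φ₁ / sec²φ₂ = cos²φ₂ / cos²φ₁.
cos²φ₂ / cos²φ₁ = 5.56  ⇒  cos φ₁ = cos 16.2° / √5.56 = 0.9603/2.358 = 0.4073.
φ₁ = arccos(0.4073) ≈ 66.0°.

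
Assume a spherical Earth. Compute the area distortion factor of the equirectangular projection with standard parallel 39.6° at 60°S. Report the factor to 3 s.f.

1.54

In the equirectangular projection with standard parallel φ₀ = 39.6° (x = Rλ cos φ₀, y = Rφ), meridians are true-scale (h = 1) and the parallel scale is k = cos φ₀ / cos φ.
Areal scale = h·k = 1 × cos φ₀ / cos φ; at 60°, h = 1.000, k = 1.541, so h·k = 1.541.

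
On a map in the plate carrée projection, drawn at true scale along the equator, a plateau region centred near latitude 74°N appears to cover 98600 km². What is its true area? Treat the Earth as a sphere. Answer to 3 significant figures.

Plate carrée maps x = Rλ, y = Rφ. The meridian scale is h = 1 and the parallel scale is k = 1/cos φ = sec φ.
Areal scale = h·k = 1 × sec φ; at 74°, h = 1.000, k = 3.628, so h·k = 3.628.
True area = apparent / (areal scale) = 98600 / 3.628 ≈ 27200 km².

27200 km²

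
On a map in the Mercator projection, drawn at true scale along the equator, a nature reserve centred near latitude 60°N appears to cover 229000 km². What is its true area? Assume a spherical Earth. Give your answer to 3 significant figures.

57300 km²

Mercator is conformal, so the point scale is isotropic: h = k = sec φ = 1/cos φ.
Areal scale = k² = sec²φ = 1/cos²(60°) = 1/0.5000² = 4.000.
True area = apparent / (areal scale) = 229000 / 4.000 ≈ 57300 km².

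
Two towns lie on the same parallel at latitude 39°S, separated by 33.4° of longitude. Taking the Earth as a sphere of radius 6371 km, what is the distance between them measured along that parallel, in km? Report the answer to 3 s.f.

2890 km

Arc length along a parallel = R cos φ · Δλ (with Δλ in radians).
= 6371 × cos 39° × (33.4° × π/180) = 6371 × 0.7771 × 0.5829 ≈ 2890 km.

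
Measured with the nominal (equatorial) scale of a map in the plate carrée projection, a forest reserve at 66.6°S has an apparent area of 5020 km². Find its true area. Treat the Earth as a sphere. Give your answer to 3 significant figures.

In the plate carrée (x = Rλ, y = Rφ), meridians are true-scale (h = 1) and parallels are stretched by k = sec φ.
Areal scale = h·k = 1 × sec φ; at 66.6°, h = 1.000, k = 2.518, so h·k = 2.518.
True area = apparent / (areal scale) = 5020 / 2.518 ≈ 1990 km².

1990 km²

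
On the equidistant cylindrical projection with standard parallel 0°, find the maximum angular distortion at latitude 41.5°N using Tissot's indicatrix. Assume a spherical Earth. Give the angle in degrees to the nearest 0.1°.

16.5°

Plate carrée maps x = Rλ, y = Rφ. The meridian scale is h = 1 and the parallel scale is k = 1/cos φ = sec φ.
At 41.5°: h = 1.000, k = 1.335; principal scales a = 1.335, b = 1.000.
sin(ω/2) = (a − b)/(a + b) = 0.3352/2.335 = 0.1435, so ω = 2 arcsin(0.1435) ≈ 16.5°.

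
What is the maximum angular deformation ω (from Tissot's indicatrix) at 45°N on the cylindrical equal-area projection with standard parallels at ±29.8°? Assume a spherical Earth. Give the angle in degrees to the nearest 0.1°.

23.3°

Cylindrical equal-area (φ₀ = 29.8°): h = cos φ / cos 29.8° along meridians, k = cos 29.8° / cos φ along parallels; h·k = 1.
At 45°: h = 0.8149, k = 1.227; principal scales a = 1.227, b = 0.8149.
sin(ω/2) = (a − b)/(a + b) = 0.4123/2.042 = 0.2019, so ω = 2 arcsin(0.2019) ≈ 23.3°.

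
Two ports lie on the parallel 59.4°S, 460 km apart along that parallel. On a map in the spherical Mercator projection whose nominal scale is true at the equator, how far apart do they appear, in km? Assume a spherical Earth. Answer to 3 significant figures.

For Mercator, h = k = sec φ (a conformal cylindrical projection has a single point scale, 1/cos φ).
Along the parallel, k = sec 59.4° = 1/0.5090 = 1.964.
Map distance = 460 × 1.964 ≈ 904 km.

904 km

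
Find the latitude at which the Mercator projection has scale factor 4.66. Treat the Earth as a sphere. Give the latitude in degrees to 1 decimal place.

Mercator scale is k = sec φ = 1/cos φ.
1/cos φ = 4.66  ⇒  cos φ = 0.2146  ⇒  φ = arccos(0.2146) ≈ 77.6°.

77.6°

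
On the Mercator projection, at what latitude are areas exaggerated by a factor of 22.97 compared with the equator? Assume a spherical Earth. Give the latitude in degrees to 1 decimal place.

78.0°

Mercator areal scale is sec²φ.
sec²φ = 22.97  ⇒  cos²φ = 0.04354  ⇒  cos φ = 0.2087.
φ = arccos(0.2087) ≈ 78.0°.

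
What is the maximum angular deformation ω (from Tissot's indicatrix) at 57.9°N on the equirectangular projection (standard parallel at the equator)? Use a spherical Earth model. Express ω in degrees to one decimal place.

35.6°

Plate carrée maps x = Rλ, y = Rφ. The meridian scale is h = 1 and the parallel scale is k = 1/cos φ = sec φ.
At 57.9°: h = 1.000, k = 1.882; principal scales a = 1.882, b = 1.000.
sin(ω/2) = (a − b)/(a + b) = 0.8818/2.882 = 0.3060, so ω = 2 arcsin(0.3060) ≈ 35.6°.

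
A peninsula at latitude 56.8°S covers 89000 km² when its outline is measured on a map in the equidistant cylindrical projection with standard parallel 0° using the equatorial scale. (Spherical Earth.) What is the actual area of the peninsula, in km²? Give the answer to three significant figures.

For the equirectangular projection with φ₀ = 0 (plate carrée), h = 1 along meridians and k = sec φ along parallels.
Areal scale = h·k = 1 × sec φ; at 56.8°, h = 1.000, k = 1.826, so h·k = 1.826.
True area = apparent / (areal scale) = 89000 / 1.826 ≈ 48700 km².

48700 km²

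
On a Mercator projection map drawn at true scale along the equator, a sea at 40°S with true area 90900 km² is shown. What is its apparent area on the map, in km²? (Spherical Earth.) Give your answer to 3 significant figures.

Mercator is conformal, so the point scale is isotropic: h = k = sec φ = 1/cos φ.
Areal scale = k² = sec²φ = 1/cos²(40°) = 1/0.7660² = 1.704.
Apparent area = 90900 × 1.704 ≈ 155000 km².

155000 km²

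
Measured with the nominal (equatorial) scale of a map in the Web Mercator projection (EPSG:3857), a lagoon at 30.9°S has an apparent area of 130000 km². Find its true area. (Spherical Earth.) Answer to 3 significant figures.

For Mercator, h = k = sec φ (a conformal cylindrical projection has a single point scale, 1/cos φ).
Areal scale = k² = sec²φ = 1/cos²(30.9°) = 1/0.8581² = 1.358.
True area = apparent / (areal scale) = 130000 / 1.358 ≈ 95700 km².

95700 km²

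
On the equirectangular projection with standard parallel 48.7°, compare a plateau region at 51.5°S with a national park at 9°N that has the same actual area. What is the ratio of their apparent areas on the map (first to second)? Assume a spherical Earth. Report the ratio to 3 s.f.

In the equirectangular projection with standard parallel φ₀ = 48.7° (x = Rλ cos φ₀, y = Rφ), meridians are true-scale (h = 1) and the parallel scale is k = cos φ₀ / cos φ.
Areal scale at 51.5°: h·k = 1.000 × 1.060 = 1.060.
Areal scale at 9°: h·k = 1.000 × 0.6682 = 0.6682.
Ratio = 1.060/0.6682 ≈ 1.59.

1.59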